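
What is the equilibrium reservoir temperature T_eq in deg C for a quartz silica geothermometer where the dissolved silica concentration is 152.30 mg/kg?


T_eq = 1309 / (5.19 - log10(SiO2)) - 273.15
T_eq = 1309 / (5.19 - log10(152.30)) - 273.15
T_eq = 162.12 deg C


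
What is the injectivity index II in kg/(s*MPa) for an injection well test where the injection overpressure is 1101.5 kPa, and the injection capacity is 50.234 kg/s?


II = mdot * 1000 / dP
II = 50.234 * 1000 / 1101.5
II = 45.605 kg/(s*MPa)


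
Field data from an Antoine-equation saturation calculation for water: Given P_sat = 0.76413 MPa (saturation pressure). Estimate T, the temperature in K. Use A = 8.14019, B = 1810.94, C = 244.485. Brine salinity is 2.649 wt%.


T = B / (A - log10(P_sat * 760 / 0.101325)) - C
T = 1810.94 / (8.14019 - log10(0.76413 * 760 / 0.101325)) - 244.485
T = 168.7899 deg C
Convert to K: 168.7899 + 273.15 = 441.94 K
T = 441.94 K


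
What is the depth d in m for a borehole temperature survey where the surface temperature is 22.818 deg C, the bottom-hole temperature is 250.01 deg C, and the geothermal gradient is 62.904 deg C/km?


d = (T_d - T_surf) / grad * 1000
d = (250.01 - 22.818) / 62.904 * 1000
d = 3611.7 m


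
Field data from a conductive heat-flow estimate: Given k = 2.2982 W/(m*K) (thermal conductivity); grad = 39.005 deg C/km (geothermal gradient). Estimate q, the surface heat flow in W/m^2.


q = k * grad / 1000
q = 2.2982 * 39.005 / 1000
q = 0.089641 W/m^2


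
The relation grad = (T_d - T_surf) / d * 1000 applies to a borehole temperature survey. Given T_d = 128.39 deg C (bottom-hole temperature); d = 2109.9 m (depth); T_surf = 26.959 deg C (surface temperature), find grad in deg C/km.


grad = (T_d - T_surf) / d * 1000
grad = (128.39 - 26.959) / 2109.9 * 1000
grad = 48.074 deg C/km


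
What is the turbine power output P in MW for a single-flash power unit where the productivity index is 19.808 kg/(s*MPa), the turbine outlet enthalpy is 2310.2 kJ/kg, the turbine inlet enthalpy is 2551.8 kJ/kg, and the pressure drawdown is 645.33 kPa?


Step 1: mdot = PI * dP / 1000 = 19.808 * 645.33 / 1000 = 12.78270 kg/s
Step 2: P = mdot*(h_in - h_out)/1000 = 12.78270*(2551.8 - 2310.2)/1000 = 3.0883 MW
P = 3.0883 MW


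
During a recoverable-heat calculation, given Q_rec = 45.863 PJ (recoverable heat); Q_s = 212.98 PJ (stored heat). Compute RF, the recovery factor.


RF = Q_rec / Q_s
RF = 45.863 / 212.98
RF = 0.21534


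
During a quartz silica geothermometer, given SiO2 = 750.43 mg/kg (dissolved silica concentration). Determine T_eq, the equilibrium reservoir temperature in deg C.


T_eq = 1309 / (5.19 - log10(SiO2)) - 273.15
T_eq = 1309 / (5.19 - log10(750.43)) - 273.15
T_eq = 292.37 deg C


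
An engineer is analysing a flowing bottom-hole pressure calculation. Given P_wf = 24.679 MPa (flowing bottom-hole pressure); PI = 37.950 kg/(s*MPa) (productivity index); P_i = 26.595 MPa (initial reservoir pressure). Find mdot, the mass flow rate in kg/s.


mdot = (P_i - P_wf) * PI
mdot = (26.595 - 24.679) * 37.950
mdot = 72.712 kg/s


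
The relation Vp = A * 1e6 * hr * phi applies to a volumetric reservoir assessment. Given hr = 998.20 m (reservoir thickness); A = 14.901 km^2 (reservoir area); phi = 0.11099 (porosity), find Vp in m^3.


Vp = A * 1e6 * hr * phi
Vp = 14.901 * 1e6 * 998.20 * 0.11099
Vp = 1.6509e+09 m^3


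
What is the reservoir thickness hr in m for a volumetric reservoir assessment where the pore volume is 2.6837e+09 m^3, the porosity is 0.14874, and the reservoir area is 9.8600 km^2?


hr = Vp / (A * 1e6 * phi)
hr = 2.6837e+09 / (9.8600 * 1e6 * 0.14874)
hr = 1829.9 m


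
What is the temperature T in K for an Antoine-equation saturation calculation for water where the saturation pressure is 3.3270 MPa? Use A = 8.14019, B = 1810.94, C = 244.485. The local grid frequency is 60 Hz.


T = B / (A - log10(P_sat * 760 / 0.101325)) - C
T = 1810.94 / (8.14019 - log10(3.3270 * 760 / 0.101325)) - 244.485
T = 239.3303 deg C
Convert to K: 239.3303 + 273.15 = 512.48 K
T = 512.48 K


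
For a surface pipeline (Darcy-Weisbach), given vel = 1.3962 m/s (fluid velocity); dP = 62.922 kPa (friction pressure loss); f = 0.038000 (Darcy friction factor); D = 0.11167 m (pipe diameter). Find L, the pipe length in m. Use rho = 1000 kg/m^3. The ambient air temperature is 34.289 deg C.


L = dP*1000*D / (f*rho*vel^2/2)
L = 62.922*1000*0.11167 / (0.038000*1000*1.3962^2/2)
L = 189.71 m


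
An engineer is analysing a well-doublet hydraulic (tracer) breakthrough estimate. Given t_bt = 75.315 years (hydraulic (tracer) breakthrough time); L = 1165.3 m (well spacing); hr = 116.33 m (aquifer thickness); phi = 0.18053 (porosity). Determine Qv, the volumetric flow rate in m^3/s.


Qv = pi*hr*phi*L^2 / (3*t_bt*365.25*86400)
Qv = pi*116.33*0.18053*1165.3^2 / (3*75.315*365.25*86400)
Qv = 0.012565 m^3/s


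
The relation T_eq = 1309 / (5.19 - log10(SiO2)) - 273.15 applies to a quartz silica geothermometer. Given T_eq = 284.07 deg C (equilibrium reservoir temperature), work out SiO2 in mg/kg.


SiO2 = 10^(5.19 - 1309/(T_eq + 273.15))
SiO2 = 10^(5.19 - 1309/(284.07 + 273.15))
SiO2 = 693.17 mg/kg


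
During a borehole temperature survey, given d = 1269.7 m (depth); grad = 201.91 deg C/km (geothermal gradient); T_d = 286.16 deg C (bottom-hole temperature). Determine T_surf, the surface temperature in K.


T_surf = T_d - grad * d / 1000
T_surf = 286.16 - 201.91 * 1269.7 / 1000
T_surf = 29.79487 deg C
Convert to K: 29.79487 + 273.15 = 302.94 K
T_surf = 302.94 K


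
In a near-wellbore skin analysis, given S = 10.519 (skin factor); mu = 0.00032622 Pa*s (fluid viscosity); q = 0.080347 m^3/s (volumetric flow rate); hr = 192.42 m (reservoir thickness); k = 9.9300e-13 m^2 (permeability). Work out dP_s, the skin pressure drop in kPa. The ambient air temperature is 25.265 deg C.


dP_s = S * q * mu / (2*pi*k*hr) / 1000
dP_s = 10.519 * 0.080347 * 0.00032622 / (2*pi*9.9300e-13*192.42) / 1000
dP_s = 229.65 kPa


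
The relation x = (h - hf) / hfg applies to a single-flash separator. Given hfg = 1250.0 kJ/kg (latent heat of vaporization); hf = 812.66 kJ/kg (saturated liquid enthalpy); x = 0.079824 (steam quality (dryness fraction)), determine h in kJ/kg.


h = hf + x * hfg
h = 812.66 + 0.079824 * 1250.0
h = 912.44 kJ/kg


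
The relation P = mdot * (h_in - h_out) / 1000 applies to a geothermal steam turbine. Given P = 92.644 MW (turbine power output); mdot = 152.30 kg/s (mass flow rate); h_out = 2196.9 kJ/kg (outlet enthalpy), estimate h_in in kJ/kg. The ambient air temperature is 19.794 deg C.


h_in = h_out + P * 1000 / mdot
h_in = 2196.9 + 92.644 * 1000 / 152.30
h_in = 2805.2 kJ/kg


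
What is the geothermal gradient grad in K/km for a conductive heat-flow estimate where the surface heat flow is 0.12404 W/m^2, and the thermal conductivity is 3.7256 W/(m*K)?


grad = q * 1000 / k
grad = 0.12404 * 1000 / 3.7256
grad = 33.29397 deg C/km
Convert: 33.29397 deg C/km * 1.0 = 33.294 K/km
grad = 33.294 K/km


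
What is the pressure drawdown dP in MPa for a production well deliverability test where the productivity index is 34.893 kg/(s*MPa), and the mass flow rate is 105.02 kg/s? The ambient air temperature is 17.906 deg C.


dP = mdot * 1000 / PI
dP = 105.02 * 1000 / 34.893
dP = 3009.773 kPa
Convert: 3009.773 kPa * 0.001 = 3.0098 MPa
dP = 3.0098 MPa


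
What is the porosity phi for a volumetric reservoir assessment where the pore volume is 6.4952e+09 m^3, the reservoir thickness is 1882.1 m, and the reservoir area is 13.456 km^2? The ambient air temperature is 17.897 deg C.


phi = Vp / (A * 1e6 * hr)
phi = 6.4952e+09 / (13.456 * 1e6 * 1882.1)
phi = 0.25647


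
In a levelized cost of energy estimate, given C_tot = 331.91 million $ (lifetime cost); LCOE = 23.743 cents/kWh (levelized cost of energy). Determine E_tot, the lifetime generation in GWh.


E_tot = C_tot / LCOE * 100
E_tot = 331.91 / 23.743 * 100
E_tot = 1397.9 GWh


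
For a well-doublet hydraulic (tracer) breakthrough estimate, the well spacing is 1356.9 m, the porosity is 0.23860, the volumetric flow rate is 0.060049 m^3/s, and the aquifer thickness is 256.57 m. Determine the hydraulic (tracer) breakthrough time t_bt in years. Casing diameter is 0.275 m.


t_bt = pi * hr * phi * L^2 / (3 * Qv) / (365.25*86400)
t_bt = pi * 256.57 * 0.23860 * 1356.9^2 / (3 * 0.060049) / (365.25*86400)
t_bt = 62.286 years


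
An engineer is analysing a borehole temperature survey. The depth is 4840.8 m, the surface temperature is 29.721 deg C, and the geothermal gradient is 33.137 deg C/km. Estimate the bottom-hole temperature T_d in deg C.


T_d = T_surf + grad * d / 1000
T_d = 29.721 + 33.137 * 4840.8 / 1000
T_d = 190.13 deg C


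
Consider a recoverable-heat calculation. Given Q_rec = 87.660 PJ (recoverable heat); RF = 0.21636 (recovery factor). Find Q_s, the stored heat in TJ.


Q_s = Q_rec / RF
Q_s = 87.660 / 0.21636
Q_s = 405.1581 PJ
Convert: 405.1581 PJ * 1000.0 = 4.0516e+05 TJ
Q_s = 4.0516e+05 TJ


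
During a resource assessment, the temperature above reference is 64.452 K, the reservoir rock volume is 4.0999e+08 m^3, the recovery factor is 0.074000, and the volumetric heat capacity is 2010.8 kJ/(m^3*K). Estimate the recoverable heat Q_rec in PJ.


Step 1: Q_s = Vr*rhoc*dT/1e12 = 4.0999e+08*2010.8*64.452/1e12 = 53.13474 PJ
Step 2: Q_rec = Q_s * RF = 53.13474 * 0.074 = 3.9320 PJ
Q_rec = 3.9320 PJ


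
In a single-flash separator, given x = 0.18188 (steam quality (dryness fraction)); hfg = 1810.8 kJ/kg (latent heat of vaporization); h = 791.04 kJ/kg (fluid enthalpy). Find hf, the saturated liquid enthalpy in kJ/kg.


hf = h - x * hfg
hf = 791.04 - 0.18188 * 1810.8
hf = 461.69 kJ/kg


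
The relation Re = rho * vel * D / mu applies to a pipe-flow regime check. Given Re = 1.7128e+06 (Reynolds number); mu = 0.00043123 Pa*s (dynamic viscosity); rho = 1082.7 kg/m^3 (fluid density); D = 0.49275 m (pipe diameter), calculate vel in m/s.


vel = Re * mu / (rho * D)
vel = 1.7128e+06 * 0.00043123 / (1082.7 * 0.49275)
vel = 1.3845 m/s


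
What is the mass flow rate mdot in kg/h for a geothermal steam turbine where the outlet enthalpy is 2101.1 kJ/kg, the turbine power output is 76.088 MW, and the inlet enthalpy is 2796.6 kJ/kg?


mdot = P * 1000 / (h_in - h_out)
mdot = 76.088 * 1000 / (2796.6 - 2101.1)
mdot = 109.4004 kg/s
Convert: 109.4004 kg/s * 3600.0 = 3.9384e+05 kg/h
mdot = 3.9384e+05 kg/h


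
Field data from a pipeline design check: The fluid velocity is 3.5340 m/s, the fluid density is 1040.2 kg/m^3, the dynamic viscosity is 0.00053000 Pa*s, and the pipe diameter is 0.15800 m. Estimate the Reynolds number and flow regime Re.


Step 1: Re = rho*vel*D/mu = 1040.2*3.534*0.158/0.00053 = 1.0959e+06
Step 2: Re = 1.0959e+06 > 4000, so flow is turbulent.
Re = 1.0959e+06 (turbulent)


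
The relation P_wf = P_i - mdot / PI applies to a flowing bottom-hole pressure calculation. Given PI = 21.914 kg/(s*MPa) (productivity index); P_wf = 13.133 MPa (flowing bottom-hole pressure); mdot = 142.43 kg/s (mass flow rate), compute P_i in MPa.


P_i = P_wf + mdot / PI
P_i = 13.133 + 142.43 / 21.914
P_i = 19.632 MPa


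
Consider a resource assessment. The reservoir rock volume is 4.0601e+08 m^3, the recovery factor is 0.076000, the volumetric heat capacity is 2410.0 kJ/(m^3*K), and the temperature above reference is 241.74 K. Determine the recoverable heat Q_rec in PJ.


Step 1: Q_s = Vr*rhoc*dT/1e12 = 4.0601e+08*2410.0*241.74/1e12 = 236.5387 PJ
Step 2: Q_rec = Q_s * RF = 236.5387 * 0.076 = 17.977 PJ
Q_rec = 17.977 PJ


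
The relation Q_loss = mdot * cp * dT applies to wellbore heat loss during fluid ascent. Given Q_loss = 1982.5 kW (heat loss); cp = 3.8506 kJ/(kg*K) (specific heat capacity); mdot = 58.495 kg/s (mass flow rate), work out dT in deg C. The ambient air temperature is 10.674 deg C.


dT = Q_loss / (mdot * cp)
dT = 1982.5 / (58.495 * 3.8506)
dT = 8.801690 K
Convert (temperature difference, 1 K = 1 deg C): 8.801690 K = 8.801690 deg C
dT = 8.8017 deg C


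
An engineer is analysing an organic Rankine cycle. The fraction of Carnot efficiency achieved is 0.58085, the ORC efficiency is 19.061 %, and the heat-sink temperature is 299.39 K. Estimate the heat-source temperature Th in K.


Th = Tc / (1 - (eta_orc/100)/f)
Th = 299.39 / (1 - (19.061/100)/0.58085)
Th = 445.62 K


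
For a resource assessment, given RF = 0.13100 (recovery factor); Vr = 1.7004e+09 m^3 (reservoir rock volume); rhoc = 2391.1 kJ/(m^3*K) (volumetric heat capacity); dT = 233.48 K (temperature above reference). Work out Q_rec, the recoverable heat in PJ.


Step 1: Q_s = Vr*rhoc*dT/1e12 = 1.7004e+09*2391.1*233.48/1e12 = 949.2892 PJ
Step 2: Q_rec = Q_s * RF = 949.2892 * 0.131 = 124.36 PJ
Q_rec = 124.36 PJ


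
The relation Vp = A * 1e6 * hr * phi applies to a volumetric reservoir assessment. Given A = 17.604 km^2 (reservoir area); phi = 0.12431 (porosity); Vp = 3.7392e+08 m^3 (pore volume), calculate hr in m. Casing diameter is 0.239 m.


hr = Vp / (A * 1e6 * phi)
hr = 3.7392e+08 / (17.604 * 1e6 * 0.12431)
hr = 170.87 m


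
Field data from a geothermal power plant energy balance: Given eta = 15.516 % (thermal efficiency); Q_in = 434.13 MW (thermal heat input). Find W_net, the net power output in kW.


W_net = eta / 100 * Q_in
W_net = 15.516 / 100 * 434.13
W_net = 67.35961 MW
Convert: 67.35961 MW * 1000.0 = 67360 kW
W_net = 67360 kW


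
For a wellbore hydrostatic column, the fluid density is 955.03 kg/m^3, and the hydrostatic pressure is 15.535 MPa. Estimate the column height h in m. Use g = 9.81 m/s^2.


h = P * 1e6 / (g * rho)
h = 15.535 * 1e6 / (9.81 * 955.03)
h = 1658.2 m


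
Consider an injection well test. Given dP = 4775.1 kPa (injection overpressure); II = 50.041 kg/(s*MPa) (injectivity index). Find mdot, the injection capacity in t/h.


mdot = II * dP / 1000
mdot = 50.041 * 4775.1 / 1000
mdot = 238.9508 kg/s
Convert: 238.9508 kg/s * 3.6 = 860.22 t/h
mdot = 860.22 t/h


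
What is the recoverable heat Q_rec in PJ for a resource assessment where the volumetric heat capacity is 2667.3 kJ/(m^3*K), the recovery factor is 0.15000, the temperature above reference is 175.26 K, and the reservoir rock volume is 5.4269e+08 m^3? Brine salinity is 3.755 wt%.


Step 1: Q_s = Vr*rhoc*dT/1e12 = 5.4269e+08*2667.3*175.26/1e12 = 253.6918 PJ
Step 2: Q_rec = Q_s * RF = 253.6918 * 0.15 = 38.054 PJ
Q_rec = 38.054 PJ


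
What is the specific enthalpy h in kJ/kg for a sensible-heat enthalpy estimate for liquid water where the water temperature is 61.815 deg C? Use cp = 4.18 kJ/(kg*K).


h = cp * T
h = 4.18 * 61.815
h = 258.39 kJ/kg


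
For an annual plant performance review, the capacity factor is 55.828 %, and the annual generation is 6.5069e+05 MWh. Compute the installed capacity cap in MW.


cap = E_a / (CF/100 * 8760)
cap = 6.5069e+05 / (55.828/100 * 8760)
cap = 133.05 MW


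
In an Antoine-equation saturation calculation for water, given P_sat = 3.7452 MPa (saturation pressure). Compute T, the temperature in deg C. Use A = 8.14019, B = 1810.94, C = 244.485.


T = B / (A - log10(P_sat * 760 / 0.101325)) - C
T = 1810.94 / (8.14019 - log10(3.7452 * 760 / 0.101325)) - 244.485
T = 246.07 deg C


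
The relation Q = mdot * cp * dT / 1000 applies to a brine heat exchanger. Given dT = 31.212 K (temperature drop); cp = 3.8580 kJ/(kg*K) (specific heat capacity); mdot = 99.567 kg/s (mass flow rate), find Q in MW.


Q = mdot * cp * dT / 1000
Q = 99.567 * 3.8580 * 31.212 / 1000
Q = 11.989 MW


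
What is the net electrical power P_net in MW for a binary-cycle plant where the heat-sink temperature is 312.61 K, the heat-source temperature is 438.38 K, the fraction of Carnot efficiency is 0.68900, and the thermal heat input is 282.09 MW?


Step 1: eta = (1 - Tc/Th)*f = (1 - 312.61/438.38)*0.689 = 0.1976722
Step 2: P_net = eta * Q_in = 0.1976722 * 282.09 = 55.761 MW
P_net = 55.761 MW


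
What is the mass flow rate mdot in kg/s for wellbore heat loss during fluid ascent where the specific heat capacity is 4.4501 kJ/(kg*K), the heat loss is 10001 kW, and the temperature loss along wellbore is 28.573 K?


mdot = Q_loss / (cp * dT)
mdot = 10001 / (4.4501 * 28.573)
mdot = 78.653 kg/s


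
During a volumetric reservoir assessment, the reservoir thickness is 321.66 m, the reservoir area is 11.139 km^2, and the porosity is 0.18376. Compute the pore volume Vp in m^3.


Vp = A * 1e6 * hr * phi
Vp = 11.139 * 1e6 * 321.66 * 0.18376
Vp = 6.5841e+08 m^3


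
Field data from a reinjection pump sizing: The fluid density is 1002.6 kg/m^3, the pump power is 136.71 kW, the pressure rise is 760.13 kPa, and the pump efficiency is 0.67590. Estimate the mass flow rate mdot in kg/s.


mdot = P_pump * rho * eta / dP
mdot = 136.71 * 1002.6 * 0.67590 / 760.13
mdot = 121.88 kg/s


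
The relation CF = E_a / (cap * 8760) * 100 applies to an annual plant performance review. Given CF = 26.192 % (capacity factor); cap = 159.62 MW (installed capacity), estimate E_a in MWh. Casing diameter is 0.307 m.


E_a = CF / 100 * cap * 8760
E_a = 26.192 / 100 * 159.62 * 8760
E_a = 3.6624e+05 MWh


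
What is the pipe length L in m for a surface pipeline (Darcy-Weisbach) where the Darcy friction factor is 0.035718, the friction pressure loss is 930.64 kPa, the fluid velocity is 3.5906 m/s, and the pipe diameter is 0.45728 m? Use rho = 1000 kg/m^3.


L = dP*1000*D / (f*rho*vel^2/2)
L = 930.64*1000*0.45728 / (0.035718*1000*3.5906^2/2)
L = 1848.3 m


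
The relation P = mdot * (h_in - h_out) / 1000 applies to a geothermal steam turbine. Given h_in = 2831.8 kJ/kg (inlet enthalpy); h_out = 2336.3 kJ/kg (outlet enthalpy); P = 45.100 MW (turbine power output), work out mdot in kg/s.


mdot = P * 1000 / (h_in - h_out)
mdot = 45.100 * 1000 / (2831.8 - 2336.3)
mdot = 91.019 kg/s


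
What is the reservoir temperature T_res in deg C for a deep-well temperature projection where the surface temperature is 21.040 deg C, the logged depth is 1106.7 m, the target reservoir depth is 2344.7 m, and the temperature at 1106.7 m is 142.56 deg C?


Step 1: grad = (T_d1 - T_surf)/d1 * 1000 = (142.56 - 21.04)/1106.7 * 1000 = 109.8039 deg C/km
Step 2: T_res = T_surf + grad*d2/1000 = 21.04 + 109.8039*2344.7/1000 = 278.50 deg C
T_res = 278.50 deg C


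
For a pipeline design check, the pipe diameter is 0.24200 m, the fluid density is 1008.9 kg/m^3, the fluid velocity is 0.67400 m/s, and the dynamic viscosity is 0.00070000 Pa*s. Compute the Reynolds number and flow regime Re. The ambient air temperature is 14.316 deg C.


Step 1: Re = rho*vel*D/mu = 1008.9*0.674*0.242/0.0007 = 2.3509e+05
Step 2: Re = 2.3509e+05 > 4000, so flow is turbulent.
Re = 2.3509e+05 (turbulent)


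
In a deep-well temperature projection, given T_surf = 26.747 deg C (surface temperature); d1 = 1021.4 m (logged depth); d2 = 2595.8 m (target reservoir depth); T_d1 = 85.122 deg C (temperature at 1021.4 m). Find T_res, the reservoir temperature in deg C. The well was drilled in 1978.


Step 1: grad = (T_d1 - T_surf)/d1 * 1000 = (85.122 - 26.747)/1021.4 * 1000 = 57.15195 deg C/km
Step 2: T_res = T_surf + grad*d2/1000 = 26.747 + 57.15195*2595.8/1000 = 175.10 deg C
T_res = 175.10 deg C


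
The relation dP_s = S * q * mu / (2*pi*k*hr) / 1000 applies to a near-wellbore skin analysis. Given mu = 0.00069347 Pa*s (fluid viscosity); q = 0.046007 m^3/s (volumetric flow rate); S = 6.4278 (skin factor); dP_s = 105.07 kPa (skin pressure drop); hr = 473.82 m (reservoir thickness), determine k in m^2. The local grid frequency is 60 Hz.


k = S*q*mu / (2*pi*dP_s*1000*hr)
k = 6.4278*0.046007*0.00069347 / (2*pi*105.07*1000*473.82)
k = 6.5560e-13 m^2


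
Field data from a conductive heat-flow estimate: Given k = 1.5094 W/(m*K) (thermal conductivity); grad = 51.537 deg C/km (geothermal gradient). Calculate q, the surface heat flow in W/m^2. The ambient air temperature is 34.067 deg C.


q = k * grad / 1000
q = 1.5094 * 51.537 / 1000
q = 0.077790 W/m^2


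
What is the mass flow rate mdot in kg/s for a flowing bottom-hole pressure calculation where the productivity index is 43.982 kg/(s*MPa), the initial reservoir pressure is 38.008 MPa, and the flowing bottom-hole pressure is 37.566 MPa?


mdot = (P_i - P_wf) * PI
mdot = (38.008 - 37.566) * 43.982
mdot = 19.440 kg/s


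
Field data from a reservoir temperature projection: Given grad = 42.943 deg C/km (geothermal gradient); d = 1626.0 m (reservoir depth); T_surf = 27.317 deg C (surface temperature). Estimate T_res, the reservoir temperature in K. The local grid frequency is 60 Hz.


T_res = T_surf + grad * d / 1000
T_res = 27.317 + 42.943 * 1626.0 / 1000
T_res = 97.14232 deg C
Convert to K: 97.14232 + 273.15 = 370.29 K
T_res = 370.29 K


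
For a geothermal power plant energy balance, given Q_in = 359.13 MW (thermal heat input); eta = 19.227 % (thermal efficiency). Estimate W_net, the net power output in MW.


W_net = eta / 100 * Q_in
W_net = 19.227 / 100 * 359.13
W_net = 69.050 MW


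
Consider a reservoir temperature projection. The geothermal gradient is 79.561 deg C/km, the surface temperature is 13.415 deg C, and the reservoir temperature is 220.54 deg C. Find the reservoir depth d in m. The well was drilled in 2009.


d = (T_res - T_surf) / grad * 1000
d = (220.54 - 13.415) / 79.561 * 1000
d = 2603.3 m


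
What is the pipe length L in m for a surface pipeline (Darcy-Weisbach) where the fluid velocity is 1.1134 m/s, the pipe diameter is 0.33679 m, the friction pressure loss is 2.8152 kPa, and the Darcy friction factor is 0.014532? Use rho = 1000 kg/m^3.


L = dP*1000*D / (f*rho*vel^2/2)
L = 2.8152*1000*0.33679 / (0.014532*1000*1.1134^2/2)
L = 105.26 m


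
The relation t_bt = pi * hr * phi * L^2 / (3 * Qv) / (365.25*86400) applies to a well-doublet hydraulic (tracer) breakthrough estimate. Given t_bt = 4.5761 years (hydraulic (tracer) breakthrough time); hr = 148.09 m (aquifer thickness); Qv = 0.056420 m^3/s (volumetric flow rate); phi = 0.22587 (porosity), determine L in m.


L = sqrt(t_bt*365.25*86400*3*Qv / (pi*hr*phi))
L = sqrt(4.5761*365.25*86400*3*0.056420 / (pi*148.09*0.22587))
L = 482.29 m


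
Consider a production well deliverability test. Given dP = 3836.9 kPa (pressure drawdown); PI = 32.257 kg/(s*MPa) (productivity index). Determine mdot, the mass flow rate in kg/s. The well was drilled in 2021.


mdot = PI * dP / 1000
mdot = 32.257 * 3836.9 / 1000
mdot = 123.77 kg/s


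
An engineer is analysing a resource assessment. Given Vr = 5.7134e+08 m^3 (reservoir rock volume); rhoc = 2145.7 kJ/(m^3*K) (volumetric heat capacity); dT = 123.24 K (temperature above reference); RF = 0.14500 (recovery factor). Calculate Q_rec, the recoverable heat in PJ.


Step 1: Q_s = Vr*rhoc*dT/1e12 = 5.7134e+08*2145.7*123.24/1e12 = 151.0829 PJ
Step 2: Q_rec = Q_s * RF = 151.0829 * 0.145 = 21.907 PJ
Q_rec = 21.907 PJ


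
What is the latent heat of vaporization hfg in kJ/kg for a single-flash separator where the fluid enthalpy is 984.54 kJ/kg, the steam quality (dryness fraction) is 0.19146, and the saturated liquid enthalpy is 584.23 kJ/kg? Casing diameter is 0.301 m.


hfg = (h - hf) / x
hfg = (984.54 - 584.23) / 0.19146
hfg = 2090.8 kJ/kg


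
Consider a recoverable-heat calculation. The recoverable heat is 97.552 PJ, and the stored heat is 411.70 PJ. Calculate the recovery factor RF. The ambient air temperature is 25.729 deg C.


RF = Q_rec / Q_s
RF = 97.552 / 411.70
RF = 0.23695


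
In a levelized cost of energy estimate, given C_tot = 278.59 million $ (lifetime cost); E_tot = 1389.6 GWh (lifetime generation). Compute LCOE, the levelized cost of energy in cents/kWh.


LCOE = C_tot / E_tot * 100
LCOE = 278.59 / 1389.6 * 100
LCOE = 20.048 cents/kWh


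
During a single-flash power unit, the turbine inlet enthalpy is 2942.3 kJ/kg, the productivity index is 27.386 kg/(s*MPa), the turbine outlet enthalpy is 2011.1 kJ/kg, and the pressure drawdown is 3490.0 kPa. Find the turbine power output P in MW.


Step 1: mdot = PI * dP / 1000 = 27.386 * 3490.0 / 1000 = 95.57714 kg/s
Step 2: P = mdot*(h_in - h_out)/1000 = 95.57714*(2942.3 - 2011.1)/1000 = 89.001 MW
P = 89.001 MW


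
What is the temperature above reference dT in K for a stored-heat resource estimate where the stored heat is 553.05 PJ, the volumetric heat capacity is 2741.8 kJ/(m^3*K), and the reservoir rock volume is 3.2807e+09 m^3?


dT = Q_s * 1e12 / (Vr * rhoc)
dT = 553.05 * 1e12 / (3.2807e+09 * 2741.8)
dT = 61.484 K


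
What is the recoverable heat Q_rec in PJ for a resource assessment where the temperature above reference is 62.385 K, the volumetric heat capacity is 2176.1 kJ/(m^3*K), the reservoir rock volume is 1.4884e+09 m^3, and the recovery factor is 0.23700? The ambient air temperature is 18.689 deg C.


Step 1: Q_s = Vr*rhoc*dT/1e12 = 1.4884e+09*2176.1*62.385/1e12 = 202.0592 PJ
Step 2: Q_rec = Q_s * RF = 202.0592 * 0.237 = 47.888 PJ
Q_rec = 47.888 PJ


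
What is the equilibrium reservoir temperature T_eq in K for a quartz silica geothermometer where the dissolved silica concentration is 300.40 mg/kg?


T_eq = 1309 / (5.19 - log10(SiO2)) - 273.15
T_eq = 1309 / (5.19 - log10(300.40)) - 273.15
T_eq = 209.4662 deg C
Convert to K: 209.4662 + 273.15 = 482.62 K
T_eq = 482.62 K


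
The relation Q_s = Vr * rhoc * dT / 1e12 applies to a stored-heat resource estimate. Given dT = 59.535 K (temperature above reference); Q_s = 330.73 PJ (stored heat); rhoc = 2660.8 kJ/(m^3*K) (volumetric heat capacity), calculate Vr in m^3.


Vr = Q_s * 1e12 / (rhoc * dT)
Vr = 330.73 * 1e12 / (2660.8 * 59.535)
Vr = 2.0878e+09 m^3


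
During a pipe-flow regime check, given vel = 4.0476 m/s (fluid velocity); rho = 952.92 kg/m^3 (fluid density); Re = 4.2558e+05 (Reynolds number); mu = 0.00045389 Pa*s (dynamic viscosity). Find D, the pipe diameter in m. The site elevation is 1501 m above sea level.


D = Re * mu / (rho * vel)
D = 4.2558e+05 * 0.00045389 / (952.92 * 4.0476)
D = 0.050082 m


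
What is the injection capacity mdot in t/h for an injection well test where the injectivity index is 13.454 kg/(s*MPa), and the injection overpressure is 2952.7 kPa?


mdot = II * dP / 1000
mdot = 13.454 * 2952.7 / 1000
mdot = 39.72563 kg/s
Convert: 39.72563 kg/s * 3.6 = 143.01 t/h
mdot = 143.01 t/h


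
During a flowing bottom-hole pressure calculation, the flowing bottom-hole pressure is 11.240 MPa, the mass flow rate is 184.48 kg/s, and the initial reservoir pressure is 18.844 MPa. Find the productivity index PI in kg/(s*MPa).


PI = mdot / (P_i - P_wf)
PI = 184.48 / (18.844 - 11.240)
PI = 24.261 kg/(s*MPa)


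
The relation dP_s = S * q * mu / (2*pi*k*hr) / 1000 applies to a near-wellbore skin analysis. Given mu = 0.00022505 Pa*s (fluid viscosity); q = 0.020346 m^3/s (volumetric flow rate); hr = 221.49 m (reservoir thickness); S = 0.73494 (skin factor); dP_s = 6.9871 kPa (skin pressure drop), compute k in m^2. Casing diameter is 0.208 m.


k = S*q*mu / (2*pi*dP_s*1000*hr)
k = 0.73494*0.020346*0.00022505 / (2*pi*6.9871*1000*221.49)
k = 3.4608e-13 m^2


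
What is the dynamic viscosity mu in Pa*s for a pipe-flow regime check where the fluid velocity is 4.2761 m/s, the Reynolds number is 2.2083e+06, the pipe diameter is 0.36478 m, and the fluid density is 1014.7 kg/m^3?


mu = rho * vel * D / Re
mu = 1014.7 * 4.2761 * 0.36478 / 2.2083e+06
mu = 0.00071673 Pa*s


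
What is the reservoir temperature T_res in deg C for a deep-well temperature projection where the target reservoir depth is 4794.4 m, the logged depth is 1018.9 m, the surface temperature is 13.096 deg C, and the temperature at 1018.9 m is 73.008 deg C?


Step 1: grad = (T_d1 - T_surf)/d1 * 1000 = (73.008 - 13.096)/1018.9 * 1000 = 58.80067 deg C/km
Step 2: T_res = T_surf + grad*d2/1000 = 13.096 + 58.80067*4794.4/1000 = 295.01 deg C
T_res = 295.01 deg C


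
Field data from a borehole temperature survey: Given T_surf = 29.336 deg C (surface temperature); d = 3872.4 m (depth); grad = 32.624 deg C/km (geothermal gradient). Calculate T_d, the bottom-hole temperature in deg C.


T_d = T_surf + grad * d / 1000
T_d = 29.336 + 32.624 * 3872.4 / 1000
T_d = 155.67 deg C


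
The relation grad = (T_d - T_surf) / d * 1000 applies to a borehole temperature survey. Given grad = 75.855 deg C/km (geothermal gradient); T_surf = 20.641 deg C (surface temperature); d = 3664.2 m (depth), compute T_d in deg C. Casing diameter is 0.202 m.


T_d = T_surf + grad * d / 1000
T_d = 20.641 + 75.855 * 3664.2 / 1000
T_d = 298.59 deg C


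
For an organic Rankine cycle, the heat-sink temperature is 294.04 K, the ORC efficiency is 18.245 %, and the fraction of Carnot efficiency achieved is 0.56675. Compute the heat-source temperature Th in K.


Th = Tc / (1 - (eta_orc/100)/f)
Th = 294.04 / (1 - (18.245/100)/0.56675)
Th = 433.64 K


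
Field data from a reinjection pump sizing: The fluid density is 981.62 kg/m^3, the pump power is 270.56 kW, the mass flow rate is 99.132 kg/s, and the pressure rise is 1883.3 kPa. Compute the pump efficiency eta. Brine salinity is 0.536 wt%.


eta = mdot * dP / (rho * P_pump)
eta = 99.132 * 1883.3 / (981.62 * 270.56)
eta = 0.70295


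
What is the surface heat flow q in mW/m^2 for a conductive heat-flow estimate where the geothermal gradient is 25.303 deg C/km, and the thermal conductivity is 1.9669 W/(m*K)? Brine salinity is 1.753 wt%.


q = k * grad / 1000
q = 1.9669 * 25.303 / 1000
q = 0.04976847 W/m^2
Convert: 0.04976847 W/m^2 * 1000.0 = 49.768 mW/m^2
q = 49.768 mW/m^2


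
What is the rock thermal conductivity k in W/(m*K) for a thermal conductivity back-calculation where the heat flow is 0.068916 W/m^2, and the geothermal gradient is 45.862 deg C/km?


k = q / (grad / 1000)
k = 0.068916 / (45.862 / 1000)
k = 1.5027 W/(m*K)


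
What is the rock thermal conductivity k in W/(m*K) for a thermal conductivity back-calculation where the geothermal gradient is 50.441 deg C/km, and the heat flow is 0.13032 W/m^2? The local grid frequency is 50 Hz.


k = q / (grad / 1000)
k = 0.13032 / (50.441 / 1000)
k = 2.5836 W/(m*K)


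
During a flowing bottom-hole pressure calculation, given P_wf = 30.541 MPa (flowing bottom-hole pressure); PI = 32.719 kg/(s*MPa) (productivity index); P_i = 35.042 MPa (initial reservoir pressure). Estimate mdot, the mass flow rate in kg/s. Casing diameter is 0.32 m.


mdot = (P_i - P_wf) * PI
mdot = (35.042 - 30.541) * 32.719
mdot = 147.27 kg/s


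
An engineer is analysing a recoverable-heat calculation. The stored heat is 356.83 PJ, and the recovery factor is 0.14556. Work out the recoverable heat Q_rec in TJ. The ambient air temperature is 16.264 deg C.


Q_rec = Q_s * RF
Q_rec = 356.83 * 0.14556
Q_rec = 51.94017 PJ
Convert: 51.94017 PJ * 1000.0 = 51940 TJ
Q_rec = 51940 TJ


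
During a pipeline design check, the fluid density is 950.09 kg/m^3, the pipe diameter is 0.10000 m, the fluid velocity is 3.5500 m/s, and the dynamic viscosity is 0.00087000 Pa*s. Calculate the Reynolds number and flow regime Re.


Step 1: Re = rho*vel*D/mu = 950.09*3.55*0.1/0.00087 = 3.8768e+05
Step 2: Re = 3.8768e+05 > 4000, so flow is turbulent.
Re = 3.8768e+05 (turbulent)


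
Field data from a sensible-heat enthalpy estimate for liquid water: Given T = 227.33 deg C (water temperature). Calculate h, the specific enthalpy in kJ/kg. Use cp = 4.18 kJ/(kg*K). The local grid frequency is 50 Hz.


h = cp * T
h = 4.18 * 227.33
h = 950.24 kJ/kg


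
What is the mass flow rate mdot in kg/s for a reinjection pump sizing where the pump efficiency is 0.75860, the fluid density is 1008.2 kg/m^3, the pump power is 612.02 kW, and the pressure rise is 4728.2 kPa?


mdot = P_pump * rho * eta / dP
mdot = 612.02 * 1008.2 * 0.75860 / 4728.2
mdot = 98.999 kg/s


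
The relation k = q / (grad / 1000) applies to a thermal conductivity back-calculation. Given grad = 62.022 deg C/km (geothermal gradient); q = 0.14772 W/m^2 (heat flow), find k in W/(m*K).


k = q / (grad / 1000)
k = 0.14772 / (62.022 / 1000)
k = 2.3817 W/(m*K)


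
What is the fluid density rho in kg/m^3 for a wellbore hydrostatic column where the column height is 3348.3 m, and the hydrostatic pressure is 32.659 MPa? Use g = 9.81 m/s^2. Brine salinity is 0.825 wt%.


rho = P * 1e6 / (g * h)
rho = 32.659 * 1e6 / (9.81 * 3348.3)
rho = 994.28 kg/m^3


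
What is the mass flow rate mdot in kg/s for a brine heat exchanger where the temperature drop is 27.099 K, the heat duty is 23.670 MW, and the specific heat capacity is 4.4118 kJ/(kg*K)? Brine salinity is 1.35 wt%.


mdot = Q * 1000 / (cp * dT)
mdot = 23.670 * 1000 / (4.4118 * 27.099)
mdot = 197.98 kg/s


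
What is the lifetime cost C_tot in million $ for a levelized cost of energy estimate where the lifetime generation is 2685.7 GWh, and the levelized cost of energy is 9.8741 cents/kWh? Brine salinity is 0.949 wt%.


C_tot = LCOE / 100 * E_tot
C_tot = 9.8741 / 100 * 2685.7
C_tot = 265.19 million $


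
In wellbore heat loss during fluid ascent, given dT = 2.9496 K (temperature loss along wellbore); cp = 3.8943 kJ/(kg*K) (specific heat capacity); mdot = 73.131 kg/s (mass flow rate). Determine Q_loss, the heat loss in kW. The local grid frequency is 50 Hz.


Q_loss = mdot * cp * dT
Q_loss = 73.131 * 3.8943 * 2.9496
Q_loss = 840.03 kW


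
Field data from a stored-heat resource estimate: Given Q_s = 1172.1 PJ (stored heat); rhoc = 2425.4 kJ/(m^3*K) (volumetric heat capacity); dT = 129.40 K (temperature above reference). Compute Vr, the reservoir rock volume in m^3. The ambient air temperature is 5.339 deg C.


Vr = Q_s * 1e12 / (rhoc * dT)
Vr = 1172.1 * 1e12 / (2425.4 * 129.40)
Vr = 3.7346e+09 m^3


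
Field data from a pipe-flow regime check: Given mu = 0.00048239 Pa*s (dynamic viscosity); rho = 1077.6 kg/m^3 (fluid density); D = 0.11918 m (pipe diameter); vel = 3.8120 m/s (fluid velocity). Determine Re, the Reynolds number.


Re = rho * vel * D / mu
Re = 1077.6 * 3.8120 * 0.11918 / 0.00048239
Re = 1.0149e+06


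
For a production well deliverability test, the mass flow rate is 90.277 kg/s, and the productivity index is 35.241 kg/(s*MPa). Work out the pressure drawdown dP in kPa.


dP = mdot * 1000 / PI
dP = 90.277 * 1000 / 35.241
dP = 2561.7 kPa


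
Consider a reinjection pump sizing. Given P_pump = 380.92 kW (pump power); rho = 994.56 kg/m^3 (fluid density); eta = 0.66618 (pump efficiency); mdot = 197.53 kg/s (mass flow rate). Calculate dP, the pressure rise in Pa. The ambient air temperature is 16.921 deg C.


dP = P_pump * rho * eta / mdot
dP = 380.92 * 994.56 * 0.66618 / 197.53
dP = 1277.684 kPa
Convert: 1277.684 kPa * 1000.0 = 1.2777e+06 Pa
dP = 1.2777e+06 Pa


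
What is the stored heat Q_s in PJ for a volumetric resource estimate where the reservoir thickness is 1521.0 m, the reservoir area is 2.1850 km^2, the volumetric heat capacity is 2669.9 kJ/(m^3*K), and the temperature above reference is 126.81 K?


Step 1: Vr = A*1e6*hr = 2.185*1e6*1521.0 = 3.323385e+09 m^3
Step 2: Q_s = Vr*rhoc*dT/1e12 = 3.323385e+09*2669.9*126.81/1e12 = 1125.2 PJ
Q_s = 1125.2 PJ


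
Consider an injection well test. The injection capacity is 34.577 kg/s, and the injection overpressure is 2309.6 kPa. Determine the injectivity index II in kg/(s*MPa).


II = mdot * 1000 / dP
II = 34.577 * 1000 / 2309.6
II = 14.971 kg/(s*MPa)


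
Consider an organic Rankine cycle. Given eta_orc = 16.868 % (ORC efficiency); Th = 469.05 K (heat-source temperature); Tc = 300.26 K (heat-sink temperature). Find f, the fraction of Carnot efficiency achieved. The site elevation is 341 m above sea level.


f = (eta_orc/100) / (1 - Tc/Th)
f = (16.868/100) / (1 - 300.26/469.05)
f = 0.46874


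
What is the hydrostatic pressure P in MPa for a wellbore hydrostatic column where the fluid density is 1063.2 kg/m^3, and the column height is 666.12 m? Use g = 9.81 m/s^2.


P = rho * g * h / 1e6
P = 1063.2 * 9.81 * 666.12 / 1e6
P = 6.9476 MPa


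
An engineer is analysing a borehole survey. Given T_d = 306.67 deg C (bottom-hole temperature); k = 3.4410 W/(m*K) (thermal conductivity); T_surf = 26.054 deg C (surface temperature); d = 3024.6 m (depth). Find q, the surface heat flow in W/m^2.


Step 1: grad = (T_d - T_surf)/d * 1000 = (306.67 - 26.054)/3024.6 * 1000 = 92.77789 deg C/km
Step 2: q = k * grad / 1000 = 3.441 * 92.77789 / 1000 = 0.31925 W/m^2
q = 0.31925 W/m^2


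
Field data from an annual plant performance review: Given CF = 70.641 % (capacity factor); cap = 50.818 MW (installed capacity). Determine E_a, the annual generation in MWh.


E_a = CF / 100 * cap * 8760
E_a = 70.641 / 100 * 50.818 * 8760
E_a = 3.1447e+05 MWh


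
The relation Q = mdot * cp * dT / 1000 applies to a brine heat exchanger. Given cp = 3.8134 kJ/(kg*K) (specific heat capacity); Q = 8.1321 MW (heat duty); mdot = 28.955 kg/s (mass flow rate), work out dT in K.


dT = Q * 1000 / (mdot * cp)
dT = 8.1321 * 1000 / (28.955 * 3.8134)
dT = 73.649 K


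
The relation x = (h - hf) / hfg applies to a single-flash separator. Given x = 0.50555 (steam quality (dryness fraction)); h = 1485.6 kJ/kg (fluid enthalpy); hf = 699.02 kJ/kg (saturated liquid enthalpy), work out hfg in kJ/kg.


hfg = (h - hf) / x
hfg = (1485.6 - 699.02) / 0.50555
hfg = 1555.9 kJ/kg


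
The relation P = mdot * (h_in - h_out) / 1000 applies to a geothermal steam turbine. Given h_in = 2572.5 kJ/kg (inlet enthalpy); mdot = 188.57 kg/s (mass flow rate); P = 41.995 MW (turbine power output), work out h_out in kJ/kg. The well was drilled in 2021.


h_out = h_in - P * 1000 / mdot
h_out = 2572.5 - 41.995 * 1000 / 188.57
h_out = 2349.8 kJ/kg


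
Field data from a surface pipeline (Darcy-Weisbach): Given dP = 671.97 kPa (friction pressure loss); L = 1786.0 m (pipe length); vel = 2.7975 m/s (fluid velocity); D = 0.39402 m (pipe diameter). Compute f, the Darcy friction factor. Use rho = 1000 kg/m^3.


f = dP*1000 / ((L/D)*(rho*vel^2/2))
f = 671.97*1000 / ((1786.0/0.39402)*(1000*2.7975^2/2))
f = 0.037886


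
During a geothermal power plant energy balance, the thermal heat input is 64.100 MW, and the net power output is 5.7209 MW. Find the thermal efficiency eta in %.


eta = W_net / Q_in * 100
eta = 5.7209 / 64.100 * 100
eta = 8.9250 %


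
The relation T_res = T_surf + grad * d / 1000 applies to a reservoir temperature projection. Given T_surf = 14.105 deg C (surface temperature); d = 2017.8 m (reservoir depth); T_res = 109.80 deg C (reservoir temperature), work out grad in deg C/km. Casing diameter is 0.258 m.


grad = (T_res - T_surf) / d * 1000
grad = (109.80 - 14.105) / 2017.8 * 1000
grad = 47.425 deg C/km


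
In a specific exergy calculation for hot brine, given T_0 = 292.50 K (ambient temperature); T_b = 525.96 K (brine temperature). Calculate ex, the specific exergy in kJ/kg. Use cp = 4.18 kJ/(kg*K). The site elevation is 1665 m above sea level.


ex = cp * ((T_b - T_0) - T_0 * ln(T_b/T_0))
ex = 4.18 * ((525.96 - 292.50) - 292.50 * ln(525.96/292.50))
ex = 258.46 kJ/kg


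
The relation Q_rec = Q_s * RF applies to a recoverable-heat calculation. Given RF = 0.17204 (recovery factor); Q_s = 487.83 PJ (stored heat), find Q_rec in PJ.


Q_rec = Q_s * RF
Q_rec = 487.83 * 0.17204
Q_rec = 83.926 PJ


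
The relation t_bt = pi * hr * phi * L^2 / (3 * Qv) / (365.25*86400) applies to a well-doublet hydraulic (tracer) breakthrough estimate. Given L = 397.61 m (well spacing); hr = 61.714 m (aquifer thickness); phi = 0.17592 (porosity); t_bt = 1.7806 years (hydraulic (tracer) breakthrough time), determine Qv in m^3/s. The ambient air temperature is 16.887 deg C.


Qv = pi*hr*phi*L^2 / (3*t_bt*365.25*86400)
Qv = pi*61.714*0.17592*397.61^2 / (3*1.7806*365.25*86400)
Qv = 0.031987 m^3/s


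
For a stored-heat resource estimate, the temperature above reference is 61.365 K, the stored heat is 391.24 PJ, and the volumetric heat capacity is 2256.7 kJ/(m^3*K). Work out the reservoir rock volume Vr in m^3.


Vr = Q_s * 1e12 / (rhoc * dT)
Vr = 391.24 * 1e12 / (2256.7 * 61.365)
Vr = 2.8252e+09 m^3
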